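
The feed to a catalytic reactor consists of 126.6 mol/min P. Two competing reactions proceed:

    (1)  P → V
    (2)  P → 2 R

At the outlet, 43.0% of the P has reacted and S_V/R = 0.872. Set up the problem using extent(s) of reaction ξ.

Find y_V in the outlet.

0.236

Conversion of P: P consumed = 0.43 × 126.6 = 54.44 mol/min = 1ξ₁ + 1ξ₂.
Selectivity: 1ξ₁ / (2ξ₂) = 0.872 → ξ₁ = 1.744 ξ₂.
Substitute: (1·1.744 + 1) ξ₂ = 54.44 → ξ₂ = 19.84 mol/min, ξ₁ = 34.6 mol/min.
Outlet amounts (n = n₀ + Σ ν·ξ):
  P: 126.6 − 1(34.6) − 1(19.84) = 72.16
  V: 0 + 1(34.6) = 34.6
  R: 0 + 2(19.84) = 39.68
Total out = 146.4 mol/min; y_V = 34.6 / 146.4 = 0.2363.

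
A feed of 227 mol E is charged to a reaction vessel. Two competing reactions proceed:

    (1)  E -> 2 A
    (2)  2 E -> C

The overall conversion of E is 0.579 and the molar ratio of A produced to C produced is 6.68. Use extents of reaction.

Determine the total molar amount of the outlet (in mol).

285 mol

Conversion of E: E consumed = 0.579 × 227 = 131.4 mol = 1ξ₁ + 2ξ₂.
Selectivity: 2ξ₁ / (1ξ₂) = 6.68 → ξ₁ = 3.34 ξ₂.
Substitute: (1·3.34 + 2) ξ₂ = 131.4 → ξ₂ = 24.61 mol, ξ₁ = 82.21 mol.
Outlet amounts (n = n₀ + Σ ν·ξ):
  E: 227 − 1(82.21) − 2(24.61) = 95.57
  A: 0 + 2(82.21) = 164.4
  C: 0 + 1(24.61) = 24.61
Total out = 95.57 + 164.4 + 24.61 = 284.6 mol.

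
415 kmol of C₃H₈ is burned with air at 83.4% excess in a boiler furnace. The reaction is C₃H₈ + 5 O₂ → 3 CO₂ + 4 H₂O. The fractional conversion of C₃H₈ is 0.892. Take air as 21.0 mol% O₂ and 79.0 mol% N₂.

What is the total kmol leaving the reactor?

Stoichiometric O₂ = 5 × 415 = 2075 kmol; O₂ fed = 2075 × 1.834 = 3806 kmol.
N₂ fed = 3806 × 79/21 = 14320 kmol.
Fuel reacted = 0.892 × 415 → ξ = 370.2 kmol.
Outlet (n = n₀ + ν ξ):
  C₃H₈: 415 − 1(370.2) = 44.82
  O₂: 3806 − 5(370.2) = 1955
  N₂: 14320 (inert)
  CO₂: 0 + 3(370.2) = 1111
  H₂O: 0 + 4(370.2) = 1481
Total out = 44.82 + 1955 + 14320 + 1111 + 1481 = 18910 kmol.

18900 kmol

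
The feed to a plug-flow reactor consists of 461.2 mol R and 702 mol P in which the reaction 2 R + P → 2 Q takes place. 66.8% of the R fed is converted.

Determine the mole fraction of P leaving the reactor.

0.543

R reacted = 0.668 × 461.2 = 308.1 mol; ν_R = −2, so ξ = 308.1/2 = 154 mol.
Outlet amounts (n = n₀ + ν ξ):
  R: 461.2 − 2(154) = 153.1
  P: 702 − 1(154) = 548
  Q: 0 + 2(154) = 308.1
Total out = 1009 mol; y_P = 548 / 1009 = 0.543.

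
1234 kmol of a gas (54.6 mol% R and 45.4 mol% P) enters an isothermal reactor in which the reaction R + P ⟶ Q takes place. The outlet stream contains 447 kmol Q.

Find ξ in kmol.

For Q: n = n₀ + 1ξ → 447 = 0 + 1ξ, giving ξ = 447 kmol.
Outlet amounts (n = n₀ + ν ξ):
  R: 673.8 − 1(447) = 226.8
  P: 560.2 − 1(447) = 113.2
  Q: 0 + 1(447) = 447

ξ = 447 kmol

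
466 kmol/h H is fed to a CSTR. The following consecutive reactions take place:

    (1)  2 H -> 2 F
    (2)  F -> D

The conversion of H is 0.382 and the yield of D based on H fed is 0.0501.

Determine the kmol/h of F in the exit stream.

Conversion of H: H consumed = 2ξ₁ = 0.382 × 466 → ξ₁ = 89.01 kmol/h.
Yield of D: 1ξ₂ / 466 = 0.0501 → ξ₂ = 23.35 kmol/h.
Outlet amounts (n = n₀ + Σ ν·ξ):
  H: 466 − 2(89.01) = 288
  F: 0 + 2(89.01) − 1(23.35) = 154.7
  D: 0 + 1(23.35) = 23.35

155 kmol/h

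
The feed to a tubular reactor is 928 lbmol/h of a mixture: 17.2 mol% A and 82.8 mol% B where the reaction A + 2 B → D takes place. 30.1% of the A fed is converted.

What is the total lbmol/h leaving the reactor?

832 lbmol/h

A reacted = 0.301 × 159.6 = 48.04 lbmol/h; ν_A = −1, so ξ = 48.04/1 = 48.04 lbmol/h.
Outlet amounts (n = n₀ + ν ξ):
  A: 159.6 − 1(48.04) = 111.6
  B: 768.4 − 2(48.04) = 672.3
  D: 0 + 1(48.04) = 48.04
Total out = 111.6 + 672.3 + 48.04 = 831.9 lbmol/h.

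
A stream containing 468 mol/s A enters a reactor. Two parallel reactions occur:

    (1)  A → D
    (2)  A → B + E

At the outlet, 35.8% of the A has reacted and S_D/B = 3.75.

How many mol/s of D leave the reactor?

132 mol/s

Conversion of A: A consumed = 0.358 × 468 = 167.5 mol/s = 1ξ₁ + 1ξ₂.
Selectivity: 1ξ₁ / (1ξ₂) = 3.75 → ξ₁ = 3.75 ξ₂.
Substitute: (1·3.75 + 1) ξ₂ = 167.5 → ξ₂ = 35.27 mol/s, ξ₁ = 132.3 mol/s.
Outlet amounts (n = n₀ + Σ ν·ξ):
  A: 468 − 1(132.3) − 1(35.27) = 300.5
  D: 0 + 1(132.3) = 132.3
  B: 0 + 1(35.27) = 35.27
  E: 0 + 1(35.27) = 35.27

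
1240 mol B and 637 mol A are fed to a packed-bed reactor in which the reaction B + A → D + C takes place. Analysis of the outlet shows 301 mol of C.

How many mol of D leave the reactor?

For C: n = n₀ + 1ξ → 301 = 0 + 1ξ, giving ξ = 301 mol.
Outlet amounts (n = n₀ + ν ξ):
  B: 1240 − 1(301) = 939
  A: 637 − 1(301) = 336
  D: 0 + 1(301) = 301
  C: 0 + 1(301) = 301

301 mol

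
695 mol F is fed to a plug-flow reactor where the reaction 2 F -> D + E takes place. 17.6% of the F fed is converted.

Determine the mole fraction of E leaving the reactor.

F reacted = 0.176 × 695 = 122.3 mol; ν_F = −2, so ξ = 122.3/2 = 61.16 mol.
Outlet amounts (n = n₀ + ν ξ):
  F: 695 − 2(61.16) = 572.7
  D: 0 + 1(61.16) = 61.16
  E: 0 + 1(61.16) = 61.16
Total out = 695 mol; y_E = 61.16 / 695 = 0.088.

0.088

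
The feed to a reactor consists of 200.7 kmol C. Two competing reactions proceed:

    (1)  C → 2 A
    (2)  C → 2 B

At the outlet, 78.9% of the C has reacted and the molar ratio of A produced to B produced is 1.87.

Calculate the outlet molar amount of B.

110 kmol

Conversion of C: C consumed = 0.789 × 200.7 = 158.4 kmol = 1ξ₁ + 1ξ₂.
Selectivity: 2ξ₁ / (2ξ₂) = 1.87 → ξ₁ = 1.87 ξ₂.
Substitute: (1·1.87 + 1) ξ₂ = 158.4 → ξ₂ = 55.18 kmol, ξ₁ = 103.2 kmol.
Outlet amounts (n = n₀ + Σ ν·ξ):
  C: 200.7 − 1(103.2) − 1(55.18) = 42.35
  A: 0 + 2(103.2) = 206.4
  B: 0 + 2(55.18) = 110.4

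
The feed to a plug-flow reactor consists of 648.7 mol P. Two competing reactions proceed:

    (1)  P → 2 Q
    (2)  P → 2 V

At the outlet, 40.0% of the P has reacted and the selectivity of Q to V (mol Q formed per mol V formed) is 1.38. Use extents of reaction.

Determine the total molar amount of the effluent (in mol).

908 mol

Conversion of P: P consumed = 0.4 × 648.7 = 259.5 mol = 1ξ₁ + 1ξ₂.
Selectivity: 2ξ₁ / (2ξ₂) = 1.38 → ξ₁ = 1.38 ξ₂.
Substitute: (1·1.38 + 1) ξ₂ = 259.5 → ξ₂ = 109 mol, ξ₁ = 150.5 mol.
Outlet amounts (n = n₀ + Σ ν·ξ):
  P: 648.7 − 1(150.5) − 1(109) = 389.2
  Q: 0 + 2(150.5) = 300.9
  V: 0 + 2(109) = 218.1
Total out = 389.2 + 300.9 + 218.1 = 908.2 mol.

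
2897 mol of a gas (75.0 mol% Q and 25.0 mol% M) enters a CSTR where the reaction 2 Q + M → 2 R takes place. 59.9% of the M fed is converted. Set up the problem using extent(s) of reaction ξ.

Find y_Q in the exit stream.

0.53

M reacted = 0.599 × 724.2 = 433.8 mol; ν_M = −1, so ξ = 433.8/1 = 433.8 mol.
Outlet amounts (n = n₀ + ν ξ):
  Q: 2173 − 2(433.8) = 1305
  M: 724.2 − 1(433.8) = 290.4
  R: 0 + 2(433.8) = 867.7
Total out = 2463 mol; y_Q = 1305 / 2463 = 0.5298.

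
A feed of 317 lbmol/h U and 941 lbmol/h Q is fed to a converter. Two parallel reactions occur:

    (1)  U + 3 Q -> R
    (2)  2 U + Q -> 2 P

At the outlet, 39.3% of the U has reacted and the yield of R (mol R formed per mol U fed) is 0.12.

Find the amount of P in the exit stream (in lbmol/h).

86.5 lbmol/h

Yield of R: 1ξ₁ / 317 = 0.12 → ξ₁ = 38.04 lbmol/h.
Conversion of U: 1ξ₁ + 2ξ₂ = 0.393 × 317 = 124.6 → ξ₂ = 43.27 lbmol/h.
Outlet amounts (n = n₀ + Σ ν·ξ):
  U: 317 − 1(38.04) − 2(43.27) = 192.4
  Q: 941 − 3(38.04) − 1(43.27) = 783.6
  R: 0 + 1(38.04) = 38.04
  P: 0 + 2(43.27) = 86.54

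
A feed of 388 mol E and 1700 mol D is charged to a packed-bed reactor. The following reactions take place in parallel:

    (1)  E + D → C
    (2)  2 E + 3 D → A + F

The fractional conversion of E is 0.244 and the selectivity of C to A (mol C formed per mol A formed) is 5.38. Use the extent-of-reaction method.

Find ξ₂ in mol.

Conversion of E: E consumed = 0.244 × 388 = 94.67 mol = 1ξ₁ + 2ξ₂.
Selectivity: 1ξ₁ / (1ξ₂) = 5.38 → ξ₁ = 5.38 ξ₂.
Substitute: (1·5.38 + 2) ξ₂ = 94.67 → ξ₂ = 12.83 mol, ξ₁ = 69.02 mol.
Outlet amounts (n = n₀ + Σ ν·ξ):
  E: 388 − 1(69.02) − 2(12.83) = 293.3
  D: 1700 − 1(69.02) − 3(12.83) = 1592
  C: 0 + 1(69.02) = 69.02
  A: 0 + 1(12.83) = 12.83
  F: 0 + 1(12.83) = 12.83

ξ₂ = 12.8 mol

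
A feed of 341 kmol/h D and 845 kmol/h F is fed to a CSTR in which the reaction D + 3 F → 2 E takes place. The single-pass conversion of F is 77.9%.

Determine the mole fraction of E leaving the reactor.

F reacted = 0.779 × 845 = 658.3 kmol/h; ν_F = −3, so ξ = 658.3/3 = 219.4 kmol/h.
Outlet amounts (n = n₀ + ν ξ):
  D: 341 − 1(219.4) = 121.6
  F: 845 − 3(219.4) = 186.7
  E: 0 + 2(219.4) = 438.8
Total out = 747.2 kmol/h; y_E = 438.8 / 747.2 = 0.5873.

0.587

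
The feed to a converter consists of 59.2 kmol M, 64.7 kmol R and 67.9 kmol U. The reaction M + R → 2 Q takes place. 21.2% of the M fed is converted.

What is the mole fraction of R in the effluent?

M reacted = 0.212 × 59.2 = 12.55 kmol; ν_M = −1, so ξ = 12.55/1 = 12.55 kmol.
Outlet amounts (n = n₀ + ν ξ):
  M: 59.2 − 1(12.55) = 46.65
  R: 64.7 − 1(12.55) = 52.15
  Q: 0 + 2(12.55) = 25.1
  U: 67.9 (inert)
Total out = 191.8 kmol; y_R = 52.15 / 191.8 = 0.2719.

0.272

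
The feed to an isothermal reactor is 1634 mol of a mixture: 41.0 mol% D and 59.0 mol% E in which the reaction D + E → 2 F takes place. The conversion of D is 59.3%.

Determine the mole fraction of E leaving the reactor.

0.347

D reacted = 0.593 × 669.9 = 397.3 mol; ν_D = −1, so ξ = 397.3/1 = 397.3 mol.
Outlet amounts (n = n₀ + ν ξ):
  D: 669.9 − 1(397.3) = 272.7
  E: 964.1 − 1(397.3) = 566.8
  F: 0 + 2(397.3) = 794.5
Total out = 1634 mol; y_E = 566.8 / 1634 = 0.3469.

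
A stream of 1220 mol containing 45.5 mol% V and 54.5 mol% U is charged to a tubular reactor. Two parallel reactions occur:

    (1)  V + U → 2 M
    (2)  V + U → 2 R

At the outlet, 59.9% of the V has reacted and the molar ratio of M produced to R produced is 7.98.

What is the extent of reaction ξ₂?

ξ₂ = 37 mol

Conversion of V: V consumed = 0.599 × 555.1 = 332.5 mol = 1ξ₁ + 1ξ₂.
Selectivity: 2ξ₁ / (2ξ₂) = 7.98 → ξ₁ = 7.98 ξ₂.
Substitute: (1·7.98 + 1) ξ₂ = 332.5 → ξ₂ = 37.03 mol, ξ₁ = 295.5 mol.
Outlet amounts (n = n₀ + Σ ν·ξ):
  V: 555.1 − 1(295.5) − 1(37.03) = 222.6
  U: 664.9 − 1(295.5) − 1(37.03) = 332.4
  M: 0 + 2(295.5) = 591
  R: 0 + 2(37.03) = 74.05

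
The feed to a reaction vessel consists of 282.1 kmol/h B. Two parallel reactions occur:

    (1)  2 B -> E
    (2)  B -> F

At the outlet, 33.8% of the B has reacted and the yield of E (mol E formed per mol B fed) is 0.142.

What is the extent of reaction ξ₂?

Yield of E: 1ξ₁ / 282.1 = 0.142 → ξ₁ = 40.06 kmol/h.
Conversion of B: 2ξ₁ + 1ξ₂ = 0.338 × 282.1 = 95.35 → ξ₂ = 15.23 kmol/h.
Outlet amounts (n = n₀ + Σ ν·ξ):
  B: 282.1 − 2(40.06) − 1(15.23) = 186.8
  E: 0 + 1(40.06) = 40.06
  F: 0 + 1(15.23) = 15.23

ξ₂ = 15.2 kmol/h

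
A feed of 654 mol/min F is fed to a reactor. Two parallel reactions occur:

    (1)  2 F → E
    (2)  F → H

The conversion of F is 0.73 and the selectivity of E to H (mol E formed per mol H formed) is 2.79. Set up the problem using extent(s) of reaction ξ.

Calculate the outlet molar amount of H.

Conversion of F: F consumed = 0.73 × 654 = 477.4 mol/min = 2ξ₁ + 1ξ₂.
Selectivity: 1ξ₁ / (1ξ₂) = 2.79 → ξ₁ = 2.79 ξ₂.
Substitute: (2·2.79 + 1) ξ₂ = 477.4 → ξ₂ = 72.56 mol/min, ξ₁ = 202.4 mol/min.
Outlet amounts (n = n₀ + Σ ν·ξ):
  F: 654 − 2(202.4) − 1(72.56) = 176.6
  E: 0 + 1(202.4) = 202.4
  H: 0 + 1(72.56) = 72.56

72.6 mol/min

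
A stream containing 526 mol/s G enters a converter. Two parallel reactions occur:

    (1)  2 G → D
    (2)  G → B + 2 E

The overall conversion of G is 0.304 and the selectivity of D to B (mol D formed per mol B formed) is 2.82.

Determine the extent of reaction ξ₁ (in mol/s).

Conversion of G: G consumed = 0.304 × 526 = 159.9 mol/s = 2ξ₁ + 1ξ₂.
Selectivity: 1ξ₁ / (1ξ₂) = 2.82 → ξ₁ = 2.82 ξ₂.
Substitute: (2·2.82 + 1) ξ₂ = 159.9 → ξ₂ = 24.08 mol/s, ξ₁ = 67.91 mol/s.
Outlet amounts (n = n₀ + Σ ν·ξ):
  G: 526 − 2(67.91) − 1(24.08) = 366.1
  D: 0 + 1(67.91) = 67.91
  B: 0 + 1(24.08) = 24.08
  E: 0 + 2(24.08) = 48.16

ξ₁ = 67.9 mol/s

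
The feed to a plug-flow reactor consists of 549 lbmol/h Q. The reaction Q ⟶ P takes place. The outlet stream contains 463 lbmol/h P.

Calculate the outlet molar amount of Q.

86 lbmol/h

For P: n = n₀ + 1ξ → 463 = 0 + 1ξ, giving ξ = 463 lbmol/h.
Outlet amounts (n = n₀ + ν ξ):
  Q: 549 − 1(463) = 86
  P: 0 + 1(463) = 463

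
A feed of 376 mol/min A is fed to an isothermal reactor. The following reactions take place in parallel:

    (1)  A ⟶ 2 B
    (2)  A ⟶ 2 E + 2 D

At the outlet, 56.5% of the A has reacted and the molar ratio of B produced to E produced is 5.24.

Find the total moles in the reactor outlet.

657 mol/min

Conversion of A: A consumed = 0.565 × 376 = 212.4 mol/min = 1ξ₁ + 1ξ₂.
Selectivity: 2ξ₁ / (2ξ₂) = 5.24 → ξ₁ = 5.24 ξ₂.
Substitute: (1·5.24 + 1) ξ₂ = 212.4 → ξ₂ = 34.04 mol/min, ξ₁ = 178.4 mol/min.
Outlet amounts (n = n₀ + Σ ν·ξ):
  A: 376 − 1(178.4) − 1(34.04) = 163.6
  B: 0 + 2(178.4) = 356.8
  E: 0 + 2(34.04) = 68.09
  D: 0 + 2(34.04) = 68.09
Total out = 163.6 + 356.8 + 68.09 + 68.09 = 656.5 mol/min.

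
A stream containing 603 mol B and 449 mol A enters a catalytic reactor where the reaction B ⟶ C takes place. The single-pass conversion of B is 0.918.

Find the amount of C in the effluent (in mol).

554 mol

B reacted = 0.918 × 603 = 553.6 mol; ν_B = −1, so ξ = 553.6/1 = 553.6 mol.
Outlet amounts (n = n₀ + ν ξ):
  B: 603 − 1(553.6) = 49.45
  C: 0 + 1(553.6) = 553.6
  A: 449 (inert)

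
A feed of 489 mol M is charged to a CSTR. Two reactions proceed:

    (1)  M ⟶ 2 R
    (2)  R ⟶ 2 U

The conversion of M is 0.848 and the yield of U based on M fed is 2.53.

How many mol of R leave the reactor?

211 mol

Conversion of M: M consumed = 1ξ₁ = 0.848 × 489 → ξ₁ = 414.7 mol.
Yield of U: 2ξ₂ / 489 = 2.53 → ξ₂ = 618.6 mol.
Outlet amounts (n = n₀ + Σ ν·ξ):
  M: 489 − 1(414.7) = 74.33
  R: 0 + 2(414.7) − 1(618.6) = 210.8
  U: 0 + 2(618.6) = 1237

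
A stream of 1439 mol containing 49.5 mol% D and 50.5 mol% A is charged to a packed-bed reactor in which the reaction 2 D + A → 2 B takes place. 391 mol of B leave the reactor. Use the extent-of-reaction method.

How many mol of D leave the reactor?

For B: n = n₀ + 2ξ → 391 = 0 + 2ξ, giving ξ = 195.5 mol.
Outlet amounts (n = n₀ + ν ξ):
  D: 712.3 − 2(195.5) = 321.3
  A: 726.7 − 1(195.5) = 531.2
  B: 0 + 2(195.5) = 391

321 mol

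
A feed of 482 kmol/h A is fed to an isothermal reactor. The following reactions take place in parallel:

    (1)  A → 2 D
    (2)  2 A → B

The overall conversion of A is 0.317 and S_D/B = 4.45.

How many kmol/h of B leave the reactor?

36.2 kmol/h

Conversion of A: A consumed = 0.317 × 482 = 152.8 kmol/h = 1ξ₁ + 2ξ₂.
Selectivity: 2ξ₁ / (1ξ₂) = 4.45 → ξ₁ = 2.225 ξ₂.
Substitute: (1·2.225 + 2) ξ₂ = 152.8 → ξ₂ = 36.16 kmol/h, ξ₁ = 80.47 kmol/h.
Outlet amounts (n = n₀ + Σ ν·ξ):
  A: 482 − 1(80.47) − 2(36.16) = 329.2
  D: 0 + 2(80.47) = 160.9
  B: 0 + 1(36.16) = 36.16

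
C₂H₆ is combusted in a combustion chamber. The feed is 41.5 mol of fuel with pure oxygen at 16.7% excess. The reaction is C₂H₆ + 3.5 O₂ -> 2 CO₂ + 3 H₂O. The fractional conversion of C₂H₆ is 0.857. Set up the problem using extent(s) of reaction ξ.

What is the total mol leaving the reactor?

Stoichiometric O₂ = 3.5 × 41.5 = 145.2 mol; O₂ fed = 145.2 × 1.167 = 169.5 mol.
Fuel reacted = 0.857 × 41.5 → ξ = 35.57 mol.
Outlet (n = n₀ + ν ξ):
  C₂H₆: 41.5 − 1(35.57) = 5.934
  O₂: 169.5 − 3.5(35.57) = 45.03
  CO₂: 0 + 2(35.57) = 71.13
  H₂O: 0 + 3(35.57) = 106.7
Total out = 5.934 + 45.03 + 71.13 + 106.7 = 228.8 mol.

229 mol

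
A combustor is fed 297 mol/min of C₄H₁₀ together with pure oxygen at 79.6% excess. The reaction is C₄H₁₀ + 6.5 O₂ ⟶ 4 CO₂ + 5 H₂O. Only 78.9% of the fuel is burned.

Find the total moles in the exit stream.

4120 mol/min

Stoichiometric O₂ = 6.5 × 297 = 1930 mol/min; O₂ fed = 1930 × 1.796 = 3467 mol/min.
Fuel reacted = 0.789 × 297 → ξ = 234.3 mol/min.
Outlet (n = n₀ + ν ξ):
  C₄H₁₀: 297 − 1(234.3) = 62.67
  O₂: 3467 − 6.5(234.3) = 1944
  CO₂: 0 + 4(234.3) = 937.3
  H₂O: 0 + 5(234.3) = 1172
Total out = 62.67 + 1944 + 937.3 + 1172 = 4116 mol/min.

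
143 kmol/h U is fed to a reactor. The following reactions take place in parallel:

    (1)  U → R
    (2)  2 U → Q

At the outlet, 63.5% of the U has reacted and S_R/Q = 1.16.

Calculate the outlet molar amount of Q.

Conversion of U: U consumed = 0.635 × 143 = 90.81 kmol/h = 1ξ₁ + 2ξ₂.
Selectivity: 1ξ₁ / (1ξ₂) = 1.16 → ξ₁ = 1.16 ξ₂.
Substitute: (1·1.16 + 2) ξ₂ = 90.81 → ξ₂ = 28.74 kmol/h, ξ₁ = 33.33 kmol/h.
Outlet amounts (n = n₀ + Σ ν·ξ):
  U: 143 − 1(33.33) − 2(28.74) = 52.19
  R: 0 + 1(33.33) = 33.33
  Q: 0 + 1(28.74) = 28.74

28.7 kmol/h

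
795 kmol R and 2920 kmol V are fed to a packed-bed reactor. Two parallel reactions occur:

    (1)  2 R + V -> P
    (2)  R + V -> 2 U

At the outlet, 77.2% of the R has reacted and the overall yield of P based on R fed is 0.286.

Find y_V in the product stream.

0.777

Yield of P: 1ξ₁ / 795 = 0.286 → ξ₁ = 227.4 kmol.
Conversion of R: 2ξ₁ + 1ξ₂ = 0.772 × 795 = 613.7 → ξ₂ = 159 kmol.
Outlet amounts (n = n₀ + Σ ν·ξ):
  R: 795 − 2(227.4) − 1(159) = 181.3
  V: 2920 − 1(227.4) − 1(159) = 2534
  P: 0 + 1(227.4) = 227.4
  U: 0 + 2(159) = 318
Total out = 3260 kmol; y_V = 2534 / 3260 = 0.7771.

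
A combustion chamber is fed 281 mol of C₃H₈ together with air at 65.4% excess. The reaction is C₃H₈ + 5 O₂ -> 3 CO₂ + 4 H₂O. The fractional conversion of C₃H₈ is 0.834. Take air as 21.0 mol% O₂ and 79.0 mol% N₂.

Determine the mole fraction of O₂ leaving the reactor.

Stoichiometric O₂ = 5 × 281 = 1405 mol; O₂ fed = 1405 × 1.654 = 2324 mol.
N₂ fed = 2324 × 79/21 = 8742 mol.
Fuel reacted = 0.834 × 281 → ξ = 234.4 mol.
Outlet (n = n₀ + ν ξ):
  C₃H₈: 281 − 1(234.4) = 46.65
  O₂: 2324 − 5(234.4) = 1152
  N₂: 8742 (inert)
  CO₂: 0 + 3(234.4) = 703.1
  H₂O: 0 + 4(234.4) = 937.4
Total out = 11580 mol; y_O₂ = 1152 / 11580 = 0.09948.

0.0995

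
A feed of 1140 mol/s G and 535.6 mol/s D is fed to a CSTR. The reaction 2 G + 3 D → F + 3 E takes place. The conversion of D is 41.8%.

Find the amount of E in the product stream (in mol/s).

D reacted = 0.418 × 535.6 = 223.9 mol/s; ν_D = −3, so ξ = 223.9/3 = 74.63 mol/s.
Outlet amounts (n = n₀ + ν ξ):
  G: 1140 − 2(74.63) = 990.7
  D: 535.6 − 3(74.63) = 311.7
  F: 0 + 1(74.63) = 74.63
  E: 0 + 3(74.63) = 223.9

224 mol/s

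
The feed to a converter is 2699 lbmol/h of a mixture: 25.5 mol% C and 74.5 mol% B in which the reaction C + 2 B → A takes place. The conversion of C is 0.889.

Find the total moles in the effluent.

C reacted = 0.889 × 688.2 = 611.8 lbmol/h; ν_C = −1, so ξ = 611.8/1 = 611.8 lbmol/h.
Outlet amounts (n = n₀ + ν ξ):
  C: 688.2 − 1(611.8) = 76.4
  B: 2011 − 2(611.8) = 787.1
  A: 0 + 1(611.8) = 611.8
Total out = 76.4 + 787.1 + 611.8 = 1475 lbmol/h.

1480 lbmol/h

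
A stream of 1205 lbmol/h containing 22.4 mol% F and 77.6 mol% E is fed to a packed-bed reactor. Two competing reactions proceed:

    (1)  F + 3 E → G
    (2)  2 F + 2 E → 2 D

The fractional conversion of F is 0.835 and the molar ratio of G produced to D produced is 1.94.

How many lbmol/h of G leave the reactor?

149 lbmol/h

Conversion of F: F consumed = 0.835 × 269.9 = 225.4 lbmol/h = 1ξ₁ + 2ξ₂.
Selectivity: 1ξ₁ / (2ξ₂) = 1.94 → ξ₁ = 3.88 ξ₂.
Substitute: (1·3.88 + 2) ξ₂ = 225.4 → ξ₂ = 38.33 lbmol/h, ξ₁ = 148.7 lbmol/h.
Outlet amounts (n = n₀ + Σ ν·ξ):
  F: 269.9 − 1(148.7) − 2(38.33) = 44.54
  E: 935.1 − 3(148.7) − 2(38.33) = 412.3
  G: 0 + 1(148.7) = 148.7
  D: 0 + 2(38.33) = 76.66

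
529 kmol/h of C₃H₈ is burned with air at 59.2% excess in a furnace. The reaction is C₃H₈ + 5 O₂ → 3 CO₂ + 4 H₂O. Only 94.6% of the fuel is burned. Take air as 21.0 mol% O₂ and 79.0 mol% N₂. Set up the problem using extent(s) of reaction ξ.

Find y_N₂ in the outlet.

Stoichiometric O₂ = 5 × 529 = 2645 kmol/h; O₂ fed = 2645 × 1.592 = 4211 kmol/h.
N₂ fed = 4211 × 79/21 = 15840 kmol/h.
Fuel reacted = 0.946 × 529 → ξ = 500.4 kmol/h.
Outlet (n = n₀ + ν ξ):
  C₃H₈: 529 − 1(500.4) = 28.57
  O₂: 4211 − 5(500.4) = 1709
  N₂: 15840 (inert)
  CO₂: 0 + 3(500.4) = 1501
  H₂O: 0 + 4(500.4) = 2002
Total out = 21080 kmol/h; y_N₂ = 15840 / 21080 = 0.7514.

0.751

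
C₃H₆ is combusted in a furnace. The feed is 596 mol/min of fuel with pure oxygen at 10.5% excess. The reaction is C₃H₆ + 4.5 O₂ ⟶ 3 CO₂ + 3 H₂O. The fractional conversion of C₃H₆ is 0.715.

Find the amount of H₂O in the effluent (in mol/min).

1280 mol/min

Stoichiometric O₂ = 4.5 × 596 = 2682 mol/min; O₂ fed = 2682 × 1.105 = 2964 mol/min.
Fuel reacted = 0.715 × 596 → ξ = 426.1 mol/min.
Outlet (n = n₀ + ν ξ):
  C₃H₆: 596 − 1(426.1) = 169.9
  O₂: 2964 − 4.5(426.1) = 1046
  CO₂: 0 + 3(426.1) = 1278
  H₂O: 0 + 3(426.1) = 1278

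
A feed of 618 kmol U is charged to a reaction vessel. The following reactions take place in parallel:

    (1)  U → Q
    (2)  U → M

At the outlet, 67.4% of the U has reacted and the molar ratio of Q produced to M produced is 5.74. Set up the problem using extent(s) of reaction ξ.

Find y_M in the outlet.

Conversion of U: U consumed = 0.674 × 618 = 416.5 kmol = 1ξ₁ + 1ξ₂.
Selectivity: 1ξ₁ / (1ξ₂) = 5.74 → ξ₁ = 5.74 ξ₂.
Substitute: (1·5.74 + 1) ξ₂ = 416.5 → ξ₂ = 61.8 kmol, ξ₁ = 354.7 kmol.
Outlet amounts (n = n₀ + Σ ν·ξ):
  U: 618 − 1(354.7) − 1(61.8) = 201.5
  Q: 0 + 1(354.7) = 354.7
  M: 0 + 1(61.8) = 61.8
Total out = 618 kmol; y_M = 61.8 / 618 = 0.1.

0.1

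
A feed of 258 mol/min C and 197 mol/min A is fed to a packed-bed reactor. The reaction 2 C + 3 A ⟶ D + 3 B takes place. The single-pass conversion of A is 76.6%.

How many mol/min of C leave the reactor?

A reacted = 0.766 × 197 = 150.9 mol/min; ν_A = −3, so ξ = 150.9/3 = 50.3 mol/min.
Outlet amounts (n = n₀ + ν ξ):
  C: 258 − 2(50.3) = 157.4
  A: 197 − 3(50.3) = 46.1
  D: 0 + 1(50.3) = 50.3
  B: 0 + 3(50.3) = 150.9

157 mol/min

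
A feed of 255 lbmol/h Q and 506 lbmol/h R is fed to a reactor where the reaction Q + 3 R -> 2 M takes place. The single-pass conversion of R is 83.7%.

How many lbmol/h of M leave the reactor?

R reacted = 0.837 × 506 = 423.5 lbmol/h; ν_R = −3, so ξ = 423.5/3 = 141.2 lbmol/h.
Outlet amounts (n = n₀ + ν ξ):
  Q: 255 − 1(141.2) = 113.8
  R: 506 − 3(141.2) = 82.48
  M: 0 + 2(141.2) = 282.3

282 lbmol/h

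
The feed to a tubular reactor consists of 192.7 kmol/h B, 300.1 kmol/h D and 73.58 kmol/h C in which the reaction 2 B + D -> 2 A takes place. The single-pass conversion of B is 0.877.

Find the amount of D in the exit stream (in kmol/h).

216 kmol/h

B reacted = 0.877 × 192.7 = 169 kmol/h; ν_B = −2, so ξ = 169/2 = 84.5 kmol/h.
Outlet amounts (n = n₀ + ν ξ):
  B: 192.7 − 2(84.5) = 23.7
  D: 300.1 − 1(84.5) = 215.6
  A: 0 + 2(84.5) = 169
  C: 73.58 (inert)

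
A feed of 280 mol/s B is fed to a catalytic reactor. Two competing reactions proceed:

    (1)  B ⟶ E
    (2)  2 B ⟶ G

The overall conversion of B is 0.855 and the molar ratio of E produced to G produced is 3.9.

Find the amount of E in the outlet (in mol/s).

158 mol/s

Conversion of B: B consumed = 0.855 × 280 = 239.4 mol/s = 1ξ₁ + 2ξ₂.
Selectivity: 1ξ₁ / (1ξ₂) = 3.9 → ξ₁ = 3.9 ξ₂.
Substitute: (1·3.9 + 2) ξ₂ = 239.4 → ξ₂ = 40.58 mol/s, ξ₁ = 158.2 mol/s.
Outlet amounts (n = n₀ + Σ ν·ξ):
  B: 280 − 1(158.2) − 2(40.58) = 40.6
  E: 0 + 1(158.2) = 158.2
  G: 0 + 1(40.58) = 40.58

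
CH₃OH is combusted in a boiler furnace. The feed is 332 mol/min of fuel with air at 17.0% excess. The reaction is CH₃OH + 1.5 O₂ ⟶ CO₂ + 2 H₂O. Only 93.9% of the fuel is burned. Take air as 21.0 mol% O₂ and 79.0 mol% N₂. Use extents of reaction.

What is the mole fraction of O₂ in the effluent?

Stoichiometric O₂ = 1.5 × 332 = 498 mol/min; O₂ fed = 498 × 1.170 = 582.7 mol/min.
N₂ fed = 582.7 × 79/21 = 2192 mol/min.
Fuel reacted = 0.939 × 332 → ξ = 311.7 mol/min.
Outlet (n = n₀ + ν ξ):
  CH₃OH: 332 − 1(311.7) = 20.25
  O₂: 582.7 − 1.5(311.7) = 115
  N₂: 2192 (inert)
  CO₂: 0 + 1(311.7) = 311.7
  H₂O: 0 + 2(311.7) = 623.5
Total out = 3262 mol/min; y_O₂ = 115 / 3262 = 0.03526.

0.0353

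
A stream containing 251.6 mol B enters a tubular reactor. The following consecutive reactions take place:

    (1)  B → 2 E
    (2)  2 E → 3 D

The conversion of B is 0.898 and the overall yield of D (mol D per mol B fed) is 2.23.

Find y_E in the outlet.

0.117

Conversion of B: B consumed = 1ξ₁ = 0.898 × 251.6 → ξ₁ = 225.9 mol.
Yield of D: 3ξ₂ / 251.6 = 2.23 → ξ₂ = 187 mol.
Outlet amounts (n = n₀ + Σ ν·ξ):
  B: 251.6 − 1(225.9) = 25.66
  E: 0 + 2(225.9) − 2(187) = 77.83
  D: 0 + 3(187) = 561.1
Total out = 664.6 mol; y_E = 77.83 / 664.6 = 0.1171.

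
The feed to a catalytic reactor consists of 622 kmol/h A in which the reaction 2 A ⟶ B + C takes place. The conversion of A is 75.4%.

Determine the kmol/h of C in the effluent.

234 kmol/h

A reacted = 0.754 × 622 = 469 kmol/h; ν_A = −2, so ξ = 469/2 = 234.5 kmol/h.
Outlet amounts (n = n₀ + ν ξ):
  A: 622 − 2(234.5) = 153
  B: 0 + 1(234.5) = 234.5
  C: 0 + 1(234.5) = 234.5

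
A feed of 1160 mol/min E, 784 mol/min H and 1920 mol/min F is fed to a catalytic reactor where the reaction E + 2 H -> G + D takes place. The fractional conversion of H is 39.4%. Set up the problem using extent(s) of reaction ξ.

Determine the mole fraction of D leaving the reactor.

0.0416

H reacted = 0.394 × 784 = 308.9 mol/min; ν_H = −2, so ξ = 308.9/2 = 154.4 mol/min.
Outlet amounts (n = n₀ + ν ξ):
  E: 1160 − 1(154.4) = 1006
  H: 784 − 2(154.4) = 475.1
  G: 0 + 1(154.4) = 154.4
  D: 0 + 1(154.4) = 154.4
  F: 1920 (inert)
Total out = 3710 mol/min; y_D = 154.4 / 3710 = 0.04164.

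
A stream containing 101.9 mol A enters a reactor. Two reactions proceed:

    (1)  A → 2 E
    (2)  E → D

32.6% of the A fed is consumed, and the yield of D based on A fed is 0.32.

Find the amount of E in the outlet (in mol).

33.8 mol

Conversion of A: A consumed = 1ξ₁ = 0.326 × 101.9 → ξ₁ = 33.22 mol.
Yield of D: 1ξ₂ / 101.9 = 0.32 → ξ₂ = 32.61 mol.
Outlet amounts (n = n₀ + Σ ν·ξ):
  A: 101.9 − 1(33.22) = 68.68
  E: 0 + 2(33.22) − 1(32.61) = 33.83
  D: 0 + 1(32.61) = 32.61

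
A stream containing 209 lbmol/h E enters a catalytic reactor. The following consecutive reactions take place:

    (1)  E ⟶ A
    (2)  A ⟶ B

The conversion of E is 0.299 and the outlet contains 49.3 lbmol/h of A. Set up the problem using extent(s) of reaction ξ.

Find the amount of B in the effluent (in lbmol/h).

Conversion of E: E consumed = 1ξ₁ = 0.299 × 209 → ξ₁ = 62.49 lbmol/h.
A balance: n_A = 0 + 1ξ₁ − 1ξ₂ = 49.3 → ξ₂ = (1·62.49 − 49.3)/1 = 13.19 lbmol/h.
Outlet amounts (n = n₀ + Σ ν·ξ):
  E: 209 − 1(62.49) = 146.5
  A: 0 + 1(62.49) − 1(13.19) = 49.3
  B: 0 + 1(13.19) = 13.19

13.2 lbmol/h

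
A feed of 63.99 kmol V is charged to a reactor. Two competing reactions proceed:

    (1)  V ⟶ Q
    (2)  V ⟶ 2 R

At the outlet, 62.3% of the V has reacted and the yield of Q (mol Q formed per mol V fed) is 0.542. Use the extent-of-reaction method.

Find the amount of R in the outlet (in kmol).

10.4 kmol

Yield of Q: 1ξ₁ / 63.99 = 0.542 → ξ₁ = 34.68 kmol.
Conversion of V: 1ξ₁ + 1ξ₂ = 0.623 × 63.99 = 39.87 → ξ₂ = 5.183 kmol.
Outlet amounts (n = n₀ + Σ ν·ξ):
  V: 63.99 − 1(34.68) − 1(5.183) = 24.12
  Q: 0 + 1(34.68) = 34.68
  R: 0 + 2(5.183) = 10.37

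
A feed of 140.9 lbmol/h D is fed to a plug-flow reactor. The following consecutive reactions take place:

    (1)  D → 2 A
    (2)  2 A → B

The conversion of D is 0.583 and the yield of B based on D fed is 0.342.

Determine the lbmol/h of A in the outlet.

Conversion of D: D consumed = 1ξ₁ = 0.583 × 140.9 → ξ₁ = 82.14 lbmol/h.
Yield of B: 1ξ₂ / 140.9 = 0.342 → ξ₂ = 48.19 lbmol/h.
Outlet amounts (n = n₀ + Σ ν·ξ):
  D: 140.9 − 1(82.14) = 58.76
  A: 0 + 2(82.14) − 2(48.19) = 67.91
  B: 0 + 1(48.19) = 48.19

67.9 lbmol/h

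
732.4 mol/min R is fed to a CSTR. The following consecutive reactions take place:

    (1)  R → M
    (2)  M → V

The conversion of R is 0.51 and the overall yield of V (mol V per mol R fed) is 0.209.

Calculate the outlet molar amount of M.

220 mol/min

Conversion of R: R consumed = 1ξ₁ = 0.51 × 732.4 → ξ₁ = 373.5 mol/min.
Yield of V: 1ξ₂ / 732.4 = 0.209 → ξ₂ = 153.1 mol/min.
Outlet amounts (n = n₀ + Σ ν·ξ):
  R: 732.4 − 1(373.5) = 358.9
  M: 0 + 1(373.5) − 1(153.1) = 220.5
  V: 0 + 1(153.1) = 153.1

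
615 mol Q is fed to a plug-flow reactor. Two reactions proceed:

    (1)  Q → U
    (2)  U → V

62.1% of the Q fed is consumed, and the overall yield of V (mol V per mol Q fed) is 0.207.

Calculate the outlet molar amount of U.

Conversion of Q: Q consumed = 1ξ₁ = 0.621 × 615 → ξ₁ = 381.9 mol.
Yield of V: 1ξ₂ / 615 = 0.207 → ξ₂ = 127.3 mol.
Outlet amounts (n = n₀ + Σ ν·ξ):
  Q: 615 − 1(381.9) = 233.1
  U: 0 + 1(381.9) − 1(127.3) = 254.6
  V: 0 + 1(127.3) = 127.3

255 mol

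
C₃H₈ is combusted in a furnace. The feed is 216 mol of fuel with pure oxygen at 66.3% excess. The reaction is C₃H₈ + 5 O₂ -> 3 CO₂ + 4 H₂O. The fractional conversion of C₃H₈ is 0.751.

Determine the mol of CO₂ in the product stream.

487 mol

Stoichiometric O₂ = 5 × 216 = 1080 mol; O₂ fed = 1080 × 1.663 = 1796 mol.
Fuel reacted = 0.751 × 216 → ξ = 162.2 mol.
Outlet (n = n₀ + ν ξ):
  C₃H₈: 216 − 1(162.2) = 53.78
  O₂: 1796 − 5(162.2) = 985
  CO₂: 0 + 3(162.2) = 486.6
  H₂O: 0 + 4(162.2) = 648.9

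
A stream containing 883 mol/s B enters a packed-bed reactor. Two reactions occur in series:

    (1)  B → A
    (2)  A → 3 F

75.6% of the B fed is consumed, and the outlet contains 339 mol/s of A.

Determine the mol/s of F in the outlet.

Conversion of B: B consumed = 1ξ₁ = 0.756 × 883 → ξ₁ = 667.5 mol/s.
A balance: n_A = 0 + 1ξ₁ − 1ξ₂ = 339 → ξ₂ = (1·667.5 − 339)/1 = 328.5 mol/s.
Outlet amounts (n = n₀ + Σ ν·ξ):
  B: 883 − 1(667.5) = 215.5
  A: 0 + 1(667.5) − 1(328.5) = 339
  F: 0 + 3(328.5) = 985.6

986 mol/s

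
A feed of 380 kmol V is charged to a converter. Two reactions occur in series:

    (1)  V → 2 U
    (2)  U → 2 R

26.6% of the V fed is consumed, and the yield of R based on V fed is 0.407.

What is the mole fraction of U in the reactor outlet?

Conversion of V: V consumed = 1ξ₁ = 0.266 × 380 → ξ₁ = 101.1 kmol.
Yield of R: 2ξ₂ / 380 = 0.407 → ξ₂ = 77.33 kmol.
Outlet amounts (n = n₀ + Σ ν·ξ):
  V: 380 − 1(101.1) = 278.9
  U: 0 + 2(101.1) − 1(77.33) = 124.8
  R: 0 + 2(77.33) = 154.7
Total out = 558.4 kmol; y_U = 124.8 / 558.4 = 0.2235.

0.224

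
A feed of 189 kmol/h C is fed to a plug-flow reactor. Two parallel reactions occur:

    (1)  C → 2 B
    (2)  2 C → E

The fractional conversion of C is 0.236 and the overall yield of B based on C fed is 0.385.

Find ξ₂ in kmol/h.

Yield of B: 2ξ₁ / 189 = 0.385 → ξ₁ = 36.38 kmol/h.
Conversion of C: 1ξ₁ + 2ξ₂ = 0.236 × 189 = 44.6 → ξ₂ = 4.111 kmol/h.
Outlet amounts (n = n₀ + Σ ν·ξ):
  C: 189 − 1(36.38) − 2(4.111) = 144.4
  B: 0 + 2(36.38) = 72.77
  E: 0 + 1(4.111) = 4.111

ξ₂ = 4.11 kmol/h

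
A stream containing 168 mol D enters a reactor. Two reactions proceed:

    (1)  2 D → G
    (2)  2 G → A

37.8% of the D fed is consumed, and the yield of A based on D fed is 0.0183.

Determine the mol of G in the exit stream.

25.6 mol

Conversion of D: D consumed = 2ξ₁ = 0.378 × 168 → ξ₁ = 31.75 mol.
Yield of A: 1ξ₂ / 168 = 0.0183 → ξ₂ = 3.074 mol.
Outlet amounts (n = n₀ + Σ ν·ξ):
  D: 168 − 2(31.75) = 104.5
  G: 0 + 1(31.75) − 2(3.074) = 25.6
  A: 0 + 1(3.074) = 3.074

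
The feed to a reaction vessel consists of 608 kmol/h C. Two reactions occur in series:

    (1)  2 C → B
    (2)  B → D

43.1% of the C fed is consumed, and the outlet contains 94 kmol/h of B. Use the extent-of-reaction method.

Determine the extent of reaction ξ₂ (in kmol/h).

ξ₂ = 37 kmol/h

Conversion of C: C consumed = 2ξ₁ = 0.431 × 608 → ξ₁ = 131 kmol/h.
B balance: n_B = 0 + 1ξ₁ − 1ξ₂ = 94 → ξ₂ = (1·131 − 94)/1 = 37.02 kmol/h.
Outlet amounts (n = n₀ + Σ ν·ξ):
  C: 608 − 2(131) = 346
  B: 0 + 1(131) − 1(37.02) = 94
  D: 0 + 1(37.02) = 37.02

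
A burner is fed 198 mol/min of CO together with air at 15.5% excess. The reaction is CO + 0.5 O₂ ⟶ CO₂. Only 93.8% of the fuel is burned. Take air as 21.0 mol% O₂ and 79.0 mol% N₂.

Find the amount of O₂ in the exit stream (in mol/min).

21.5 mol/min

Stoichiometric O₂ = 0.5 × 198 = 99 mol/min; O₂ fed = 99 × 1.155 = 114.3 mol/min.
N₂ fed = 114.3 × 79/21 = 430.2 mol/min.
Fuel reacted = 0.938 × 198 → ξ = 185.7 mol/min.
Outlet (n = n₀ + ν ξ):
  CO: 198 − 1(185.7) = 12.28
  O₂: 114.3 − 0.5(185.7) = 21.48
  N₂: 430.2 (inert)
  CO₂: 0 + 1(185.7) = 185.7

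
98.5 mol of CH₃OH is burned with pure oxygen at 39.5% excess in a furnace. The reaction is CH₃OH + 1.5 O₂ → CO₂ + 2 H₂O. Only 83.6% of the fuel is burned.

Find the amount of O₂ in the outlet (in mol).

Stoichiometric O₂ = 1.5 × 98.5 = 147.8 mol; O₂ fed = 147.8 × 1.395 = 206.1 mol.
Fuel reacted = 0.836 × 98.5 → ξ = 82.35 mol.
Outlet (n = n₀ + ν ξ):
  CH₃OH: 98.5 − 1(82.35) = 16.15
  O₂: 206.1 − 1.5(82.35) = 82.59
  CO₂: 0 + 1(82.35) = 82.35
  H₂O: 0 + 2(82.35) = 164.7

82.6 mol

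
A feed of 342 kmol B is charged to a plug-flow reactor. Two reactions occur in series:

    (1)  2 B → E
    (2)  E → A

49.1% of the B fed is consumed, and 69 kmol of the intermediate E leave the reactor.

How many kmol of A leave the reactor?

Conversion of B: B consumed = 2ξ₁ = 0.491 × 342 → ξ₁ = 83.96 kmol.
E balance: n_E = 0 + 1ξ₁ − 1ξ₂ = 69 → ξ₂ = (1·83.96 − 69)/1 = 14.96 kmol.
Outlet amounts (n = n₀ + Σ ν·ξ):
  B: 342 − 2(83.96) = 174.1
  E: 0 + 1(83.96) − 1(14.96) = 69
  A: 0 + 1(14.96) = 14.96

15 kmol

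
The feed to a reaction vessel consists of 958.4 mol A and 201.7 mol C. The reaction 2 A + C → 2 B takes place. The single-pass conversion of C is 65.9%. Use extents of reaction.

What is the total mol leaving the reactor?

1030 mol

C reacted = 0.659 × 201.7 = 132.9 mol; ν_C = −1, so ξ = 132.9/1 = 132.9 mol.
Outlet amounts (n = n₀ + ν ξ):
  A: 958.4 − 2(132.9) = 692.6
  C: 201.7 − 1(132.9) = 68.78
  B: 0 + 2(132.9) = 265.8
Total out = 692.6 + 68.78 + 265.8 = 1027 mol.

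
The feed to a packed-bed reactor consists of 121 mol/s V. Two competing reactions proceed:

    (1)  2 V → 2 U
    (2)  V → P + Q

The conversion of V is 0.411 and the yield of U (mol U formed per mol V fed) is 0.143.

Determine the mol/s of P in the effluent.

Yield of U: 2ξ₁ / 121 = 0.143 → ξ₁ = 8.651 mol/s.
Conversion of V: 2ξ₁ + 1ξ₂ = 0.411 × 121 = 49.73 → ξ₂ = 32.43 mol/s.
Outlet amounts (n = n₀ + Σ ν·ξ):
  V: 121 − 2(8.651) − 1(32.43) = 71.27
  U: 0 + 2(8.651) = 17.3
  P: 0 + 1(32.43) = 32.43
  Q: 0 + 1(32.43) = 32.43

32.4 mol/s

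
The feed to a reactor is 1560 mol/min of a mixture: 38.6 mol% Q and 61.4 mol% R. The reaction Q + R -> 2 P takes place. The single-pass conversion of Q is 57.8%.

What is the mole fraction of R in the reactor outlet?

Q reacted = 0.578 × 602.2 = 348 mol/min; ν_Q = −1, so ξ = 348/1 = 348 mol/min.
Outlet amounts (n = n₀ + ν ξ):
  Q: 602.2 − 1(348) = 254.1
  R: 957.8 − 1(348) = 609.8
  P: 0 + 2(348) = 696.1
Total out = 1560 mol/min; y_R = 609.8 / 1560 = 0.3909.

0.391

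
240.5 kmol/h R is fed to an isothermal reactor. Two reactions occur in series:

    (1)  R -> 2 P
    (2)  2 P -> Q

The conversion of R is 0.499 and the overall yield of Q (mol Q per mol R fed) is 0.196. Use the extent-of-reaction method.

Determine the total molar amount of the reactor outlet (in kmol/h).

Conversion of R: R consumed = 1ξ₁ = 0.499 × 240.5 → ξ₁ = 120 kmol/h.
Yield of Q: 1ξ₂ / 240.5 = 0.196 → ξ₂ = 47.14 kmol/h.
Outlet amounts (n = n₀ + Σ ν·ξ):
  R: 240.5 − 1(120) = 120.5
  P: 0 + 2(120) − 2(47.14) = 145.7
  Q: 0 + 1(47.14) = 47.14
Total out = 120.5 + 145.7 + 47.14 = 313.4 kmol/h.

313 kmol/h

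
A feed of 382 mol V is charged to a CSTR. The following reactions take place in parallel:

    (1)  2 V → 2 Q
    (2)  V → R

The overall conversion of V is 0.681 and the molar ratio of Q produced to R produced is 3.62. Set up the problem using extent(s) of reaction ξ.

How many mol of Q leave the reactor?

204 mol

Conversion of V: V consumed = 0.681 × 382 = 260.1 mol = 2ξ₁ + 1ξ₂.
Selectivity: 2ξ₁ / (1ξ₂) = 3.62 → ξ₁ = 1.81 ξ₂.
Substitute: (2·1.81 + 1) ξ₂ = 260.1 → ξ₂ = 56.31 mol, ξ₁ = 101.9 mol.
Outlet amounts (n = n₀ + Σ ν·ξ):
  V: 382 − 2(101.9) − 1(56.31) = 121.9
  Q: 0 + 2(101.9) = 203.8
  R: 0 + 1(56.31) = 56.31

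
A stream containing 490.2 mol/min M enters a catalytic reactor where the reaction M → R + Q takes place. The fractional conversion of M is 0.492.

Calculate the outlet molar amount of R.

241 mol/min

M reacted = 0.492 × 490.2 = 241.2 mol/min; ν_M = −1, so ξ = 241.2/1 = 241.2 mol/min.
Outlet amounts (n = n₀ + ν ξ):
  M: 490.2 − 1(241.2) = 249
  R: 0 + 1(241.2) = 241.2
  Q: 0 + 1(241.2) = 241.2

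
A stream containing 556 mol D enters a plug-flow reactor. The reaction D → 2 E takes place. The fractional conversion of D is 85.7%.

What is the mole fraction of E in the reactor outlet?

0.923

D reacted = 0.857 × 556 = 476.5 mol; ν_D = −1, so ξ = 476.5/1 = 476.5 mol.
Outlet amounts (n = n₀ + ν ξ):
  D: 556 − 1(476.5) = 79.51
  E: 0 + 2(476.5) = 953
Total out = 1032 mol; y_E = 953 / 1032 = 0.923.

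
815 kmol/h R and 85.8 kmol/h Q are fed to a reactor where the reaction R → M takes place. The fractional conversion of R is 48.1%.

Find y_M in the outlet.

R reacted = 0.481 × 815 = 392 kmol/h; ν_R = −1, so ξ = 392/1 = 392 kmol/h.
Outlet amounts (n = n₀ + ν ξ):
  R: 815 − 1(392) = 423
  M: 0 + 1(392) = 392
  Q: 85.8 (inert)
Total out = 900.8 kmol/h; y_M = 392 / 900.8 = 0.4352.

0.435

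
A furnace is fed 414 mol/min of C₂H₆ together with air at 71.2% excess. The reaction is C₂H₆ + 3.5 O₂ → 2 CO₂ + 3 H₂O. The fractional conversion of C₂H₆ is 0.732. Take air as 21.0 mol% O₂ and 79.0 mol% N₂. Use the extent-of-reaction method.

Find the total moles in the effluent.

Stoichiometric O₂ = 3.5 × 414 = 1449 mol/min; O₂ fed = 1449 × 1.712 = 2481 mol/min.
N₂ fed = 2481 × 79/21 = 9332 mol/min.
Fuel reacted = 0.732 × 414 → ξ = 303 mol/min.
Outlet (n = n₀ + ν ξ):
  C₂H₆: 414 − 1(303) = 111
  O₂: 2481 − 3.5(303) = 1420
  N₂: 9332 (inert)
  CO₂: 0 + 2(303) = 606.1
  H₂O: 0 + 3(303) = 909.1
Total out = 111 + 1420 + 9332 + 606.1 + 909.1 = 12380 mol/min.

12400 mol/min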